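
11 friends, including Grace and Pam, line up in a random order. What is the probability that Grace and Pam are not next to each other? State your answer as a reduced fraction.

9/11

There are 11! = 39916800 arrangements.
Arrangements with Grace and Pam adjacent: 2·10! = 7257600.
So not adjacent: 39916800 − 7257600 = 32659200, probability 32659200/39916800 = 9/11.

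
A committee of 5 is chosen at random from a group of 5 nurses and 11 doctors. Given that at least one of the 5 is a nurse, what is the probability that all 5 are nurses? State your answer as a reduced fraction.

Work in counts. Selections with at least one nurse: C(16,5) − C(11,5) = 4368 − 462 = 3906.
Of those, selections where all 5 are nurses: C(5,5) = 1.
Conditional probability = 1/3906.

1/3906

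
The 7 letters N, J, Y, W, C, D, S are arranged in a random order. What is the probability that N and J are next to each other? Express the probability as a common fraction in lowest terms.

2/7

There are 7! = 5040 arrangements.
Treat N and J as a block: 6! arrangements of the blocks × 2 orders within the block = 2·720 = 1440.
Probability = 1440/5040 = 2/7.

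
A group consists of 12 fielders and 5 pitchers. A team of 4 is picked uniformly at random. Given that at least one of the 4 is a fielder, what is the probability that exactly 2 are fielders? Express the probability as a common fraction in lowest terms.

Work in counts. Selections with at least one fielder: C(17,4) − C(5,4) = 2380 − 5 = 2375.
Of those, selections where exactly 2 are fielders: C(12,2)·C(5,2) = 66·10 = 660.
Conditional probability = 660/2375 = 132/475.

132/475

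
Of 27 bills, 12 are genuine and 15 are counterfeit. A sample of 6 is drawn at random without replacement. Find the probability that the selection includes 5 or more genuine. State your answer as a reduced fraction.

Total selections: C(27,6) = 296010.
Favorable selections (5 or more genuine): C(12,5)·C(15,1) + C(12,6)·C(15,0) = 11880 + 924 = 12804.
Probability = 12804/296010 = 194/4485.

194/4485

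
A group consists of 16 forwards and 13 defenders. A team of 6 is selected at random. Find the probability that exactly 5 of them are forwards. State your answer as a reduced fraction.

Total number of selections: C(29,6) = 475020.
Selections with exactly 5 forwards: choose 5 of the 16 forwards and 1 of the 13 defenders, C(16,5)·C(13,1) = 4368·13 = 56784.
Probability = 56784/475020 = 52/435.

52/435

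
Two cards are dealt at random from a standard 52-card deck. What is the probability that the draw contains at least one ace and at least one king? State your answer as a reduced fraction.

8/663

There are C(52,2) = 1326 possible draws.
By inclusion-exclusion on the complements, draws missing all aces or all kings: C(48,2) + C(48,2) − C(44,2) = 1128 + 1128 − 946 = 1310.
So draws with at least one of each: 1326 − 1310 = 16, probability 16/1326 = 8/663.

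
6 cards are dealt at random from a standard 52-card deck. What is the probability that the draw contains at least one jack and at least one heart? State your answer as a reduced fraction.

There are C(52,6) = 20358520 possible draws.
By inclusion-exclusion on the complements, draws missing all jacks or all hearts: C(48,6) + C(39,6) − C(36,6) = 12271512 + 3262623 − 1947792 = 13586343.
So draws with at least one of each: 20358520 − 13586343 = 6772177, probability 6772177/20358520.

6772177/20358520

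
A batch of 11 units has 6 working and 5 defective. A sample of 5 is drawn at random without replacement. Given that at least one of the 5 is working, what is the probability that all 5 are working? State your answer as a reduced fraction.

Work in counts. Selections with at least one working: C(11,5) − C(5,5) = 462 − 1 = 461.
Of those, selections where all 5 are working: C(6,5) = 6.
Conditional probability = 6/461.

6/461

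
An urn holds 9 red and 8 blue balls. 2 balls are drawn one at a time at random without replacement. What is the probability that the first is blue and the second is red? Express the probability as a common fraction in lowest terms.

Multiply the conditional probabilities at each draw: 8/17 · 9/16 = 72/272 = 9/34.

9/34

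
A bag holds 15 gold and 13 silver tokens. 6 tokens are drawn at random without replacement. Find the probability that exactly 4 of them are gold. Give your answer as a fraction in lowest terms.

13/46

There are C(28,6) = 376740 ways to choose 6 from 28.
Selections with exactly 4 gold: choose 4 of the 15 gold and 2 of the 13 silver, C(15,4)·C(13,2) = 1365·78 = 106470.
Probability = 106470/376740 = 13/46.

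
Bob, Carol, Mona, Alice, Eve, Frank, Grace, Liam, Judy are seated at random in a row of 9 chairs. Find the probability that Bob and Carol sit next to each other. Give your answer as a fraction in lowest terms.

There are 9! = 362880 arrangements.
Treat Bob and Carol as a block: 8! arrangements of the blocks × 2 orders within the block = 2·40320 = 80640.
Probability = 80640/362880 = 2/9.

2/9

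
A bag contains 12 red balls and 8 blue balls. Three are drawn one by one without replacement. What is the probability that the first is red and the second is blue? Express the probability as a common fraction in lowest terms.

24/95

Multiply the conditional probabilities at each draw: 12/20 · 8/19 = 96/380 = 24/95.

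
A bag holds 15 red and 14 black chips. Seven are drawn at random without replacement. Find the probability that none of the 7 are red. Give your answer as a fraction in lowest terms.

There are C(29,7) = 1560780 possible selections.
Selections with no red (all black): C(14,7) = 3432.
Probability = 3432/1560780 = 22/10005.

22/10005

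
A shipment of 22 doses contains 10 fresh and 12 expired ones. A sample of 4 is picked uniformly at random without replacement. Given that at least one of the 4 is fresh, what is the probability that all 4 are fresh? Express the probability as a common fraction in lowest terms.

Work in counts. Selections with at least one fresh: C(22,4) − C(12,4) = 7315 − 495 = 6820.
Of those, selections where all 4 are fresh: C(10,4) = 210.
Conditional probability = 210/6820 = 21/682.

21/682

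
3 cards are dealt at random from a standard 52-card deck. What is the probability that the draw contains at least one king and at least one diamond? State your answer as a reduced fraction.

33/260

There are C(52,3) = 22100 possible draws.
By inclusion-exclusion on the complements, draws missing all kings or all diamonds: C(48,3) + C(39,3) − C(36,3) = 17296 + 9139 − 7140 = 19295.
So draws with at least one of each: 22100 − 19295 = 2805, probability 2805/22100 = 33/260.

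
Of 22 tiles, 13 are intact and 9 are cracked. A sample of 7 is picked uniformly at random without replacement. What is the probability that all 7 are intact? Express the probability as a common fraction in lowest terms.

13/1292

There are C(22,7) = 170544 possible selections.
Selections with all intact: C(13,7) = 1716.
Probability = 1716/170544 = 13/1292.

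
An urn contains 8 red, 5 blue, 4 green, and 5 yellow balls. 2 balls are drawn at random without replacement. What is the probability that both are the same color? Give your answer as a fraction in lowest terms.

There are C(22,2) = 231 ways to draw 2 balls.
All same color: C(8,2) + C(5,2) + C(4,2) + C(5,2) = 28 + 10 + 6 + 10 = 54.
Probability = 54/231 = 18/77.

18/77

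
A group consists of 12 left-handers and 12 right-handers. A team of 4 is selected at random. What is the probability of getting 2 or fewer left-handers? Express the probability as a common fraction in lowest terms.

There are C(24,4) = 10626 ways to choose the 4.
Count the complement (more than 2 left-handers): C(12,3)·C(12,1) + C(12,4)·C(12,0) = 2640 + 495 = 3135.
Probability = 1 − 3135/10626 = 7491/10626 = 227/322.

227/322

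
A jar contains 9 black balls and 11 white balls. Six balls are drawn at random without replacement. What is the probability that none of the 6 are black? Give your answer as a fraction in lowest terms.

77/6460

There are C(20,6) = 38760 possible selections.
Selections with no black (all white): C(11,6) = 462.
Probability = 462/38760 = 77/6460.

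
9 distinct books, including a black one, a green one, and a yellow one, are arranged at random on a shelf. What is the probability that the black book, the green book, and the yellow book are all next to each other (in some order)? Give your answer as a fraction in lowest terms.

1/12

There are 9! = 362880 arrangements.
Treat the three as one block: 7! placements × 3! orders within the block = 5040·6 = 30240.
Probability = 30240/362880 = 1/12.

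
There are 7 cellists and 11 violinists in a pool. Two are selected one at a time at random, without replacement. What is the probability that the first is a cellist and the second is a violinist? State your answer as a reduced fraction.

77/306

Multiply the conditional probabilities at each draw: 7/18 · 11/17 = 77/306.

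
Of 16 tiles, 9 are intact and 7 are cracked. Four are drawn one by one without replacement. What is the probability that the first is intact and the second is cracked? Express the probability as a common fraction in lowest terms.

21/80

Multiply the conditional probabilities at each draw: 9/16 · 7/15 = 63/240 = 21/80.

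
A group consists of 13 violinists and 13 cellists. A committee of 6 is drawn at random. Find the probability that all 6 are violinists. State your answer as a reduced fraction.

6/805

There are C(26,6) = 230230 possible selections.
Selections with all violinists: C(13,6) = 1716.
Probability = 1716/230230 = 6/805.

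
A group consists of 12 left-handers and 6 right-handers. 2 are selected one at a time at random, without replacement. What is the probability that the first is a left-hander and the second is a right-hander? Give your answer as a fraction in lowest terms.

4/17

Multiply the conditional probabilities at each draw: 12/18 · 6/17 = 72/306 = 4/17.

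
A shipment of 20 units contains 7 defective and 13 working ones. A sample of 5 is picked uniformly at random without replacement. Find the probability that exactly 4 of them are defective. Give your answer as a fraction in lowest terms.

455/15504

There are C(20,5) = 15504 ways to choose 5 from 20.
Selections with exactly 4 defective: choose 4 of the 7 defective and 1 of the 13 working, C(7,4)·C(13,1) = 35·13 = 455.
Probability = 455/15504.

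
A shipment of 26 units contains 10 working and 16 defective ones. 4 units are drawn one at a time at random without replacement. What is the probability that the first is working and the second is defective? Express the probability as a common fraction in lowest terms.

Multiply the conditional probabilities at each draw: 10/26 · 16/25 = 160/650 = 16/65.

16/65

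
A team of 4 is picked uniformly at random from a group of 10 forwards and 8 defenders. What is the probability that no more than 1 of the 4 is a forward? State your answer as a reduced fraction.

7/34

There are C(18,4) = 3060 ways to choose the 4.
Favorable selections (no more than 1 forward): C(10,0)·C(8,4) + C(10,1)·C(8,3) = 70 + 560 = 630.
Probability = 630/3060 = 7/34.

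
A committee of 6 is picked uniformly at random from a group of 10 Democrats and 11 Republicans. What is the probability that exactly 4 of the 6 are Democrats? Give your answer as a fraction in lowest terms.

275/1292

Total number of selections: C(21,6) = 54264.
Selections with exactly 4 Democrats: choose 4 of the 10 Democrats and 2 of the 11 Republicans, C(10,4)·C(11,2) = 210·55 = 11550.
Probability = 11550/54264 = 275/1292.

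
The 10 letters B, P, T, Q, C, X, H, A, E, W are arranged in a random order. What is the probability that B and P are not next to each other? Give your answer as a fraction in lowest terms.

4/5

There are 10! = 3628800 arrangements.
Arrangements with B and P adjacent: 2·9! = 725760.
So not adjacent: 3628800 − 725760 = 2903040, probability 2903040/3628800 = 4/5.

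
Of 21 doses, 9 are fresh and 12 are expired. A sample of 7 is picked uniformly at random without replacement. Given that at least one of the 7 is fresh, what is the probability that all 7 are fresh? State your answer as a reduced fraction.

Work in counts. Selections with at least one fresh: C(21,7) − C(12,7) = 116280 − 792 = 115488.
Of those, selections where all 7 are fresh: C(9,7) = 36.
Conditional probability = 36/115488 = 1/3208.

1/3208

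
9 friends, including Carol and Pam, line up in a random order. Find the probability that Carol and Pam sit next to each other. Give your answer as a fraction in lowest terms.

There are 9! = 362880 arrangements.
Treat Carol and Pam as a block: 8! arrangements of the blocks × 2 orders within the block = 2·40320 = 80640.
Probability = 80640/362880 = 2/9.

2/9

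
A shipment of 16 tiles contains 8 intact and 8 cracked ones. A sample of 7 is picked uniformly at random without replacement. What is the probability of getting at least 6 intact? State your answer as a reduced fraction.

29/1430

Total selections: C(16,7) = 11440.
Favorable selections (at least 6 intact): C(8,6)·C(8,1) + C(8,7)·C(8,0) = 224 + 8 = 232.
Probability = 232/11440 = 29/1430.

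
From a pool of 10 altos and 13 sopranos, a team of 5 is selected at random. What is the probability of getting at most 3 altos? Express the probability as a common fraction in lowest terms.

Total selections: C(23,5) = 33649.
Count the complement (more than 3 altos): C(10,4)·C(13,1) + C(10,5)·C(13,0) = 2730 + 252 = 2982.
Probability = 1 − 2982/33649 = 30667/33649 = 4381/4807.

4381/4807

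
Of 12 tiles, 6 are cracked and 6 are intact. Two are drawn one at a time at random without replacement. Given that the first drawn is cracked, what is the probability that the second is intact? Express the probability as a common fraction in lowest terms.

6/11

After removing one cracked, 11 remain: 5 cracked and 6 intact.
So the probability the next is intact is 6/11.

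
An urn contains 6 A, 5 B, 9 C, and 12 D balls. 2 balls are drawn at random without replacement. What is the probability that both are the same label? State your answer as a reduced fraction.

127/496

There are C(32,2) = 496 ways to draw 2 balls.
All same label: C(6,2) + C(5,2) + C(9,2) + C(12,2) = 15 + 10 + 36 + 66 = 127.
Probability = 127/496.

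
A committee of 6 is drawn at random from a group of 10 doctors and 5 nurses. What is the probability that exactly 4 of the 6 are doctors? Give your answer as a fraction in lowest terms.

There are C(15,6) = 5005 ways to choose 6 from 15.
Selections with exactly 4 doctors: choose 4 of the 10 doctors and 2 of the 5 nurses, C(10,4)·C(5,2) = 210·10 = 2100.
Probability = 2100/5005 = 60/143.

60/143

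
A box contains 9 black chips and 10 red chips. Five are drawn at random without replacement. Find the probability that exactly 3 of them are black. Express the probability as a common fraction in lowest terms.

The sample space is all 5-subsets of the 19: C(19,5) = 11628.
Selections with exactly 3 black: choose 3 of the 9 black and 2 of the 10 red, C(9,3)·C(10,2) = 84·45 = 3780.
Probability = 3780/11628 = 105/323.

105/323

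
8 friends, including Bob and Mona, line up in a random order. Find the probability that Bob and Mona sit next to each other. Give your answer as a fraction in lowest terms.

There are 8! = 40320 arrangements.
Treat Bob and Mona as a block: 7! arrangements of the blocks × 2 orders within the block = 2·5040 = 10080.
Probability = 10080/40320 = 1/4.

1/4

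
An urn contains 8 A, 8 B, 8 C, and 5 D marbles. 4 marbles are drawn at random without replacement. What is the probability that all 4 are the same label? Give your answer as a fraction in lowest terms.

215/23751

There are C(29,4) = 23751 ways to draw 4 marbles.
All same label: C(8,4) + C(8,4) + C(8,4) + C(5,4) = 70 + 70 + 70 + 5 = 215.
Probability = 215/23751.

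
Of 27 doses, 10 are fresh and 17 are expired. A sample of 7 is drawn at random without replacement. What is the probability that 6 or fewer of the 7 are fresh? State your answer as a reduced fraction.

There are C(27,7) = 888030 ways to choose the 7.
Favorable selections (6 or fewer fresh): C(10,0)·C(17,7) + C(10,1)·C(17,6) + C(10,2)·C(17,5) + C(10,3)·C(17,4) + C(10,4)·C(17,3) + C(10,5)·C(17,2) + C(10,6)·C(17,1) = 19448 + 123760 + 278460 + 285600 + 142800 + 34272 + 3570 = 887910.
Probability = 887910/888030 = 29597/29601.

29597/29601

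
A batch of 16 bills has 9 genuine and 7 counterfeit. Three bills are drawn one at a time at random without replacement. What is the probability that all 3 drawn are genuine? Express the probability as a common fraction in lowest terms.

Multiply the conditional probabilities at each draw: 9/16 · 8/15 · 7/14 = 504/3360 = 3/20.

3/20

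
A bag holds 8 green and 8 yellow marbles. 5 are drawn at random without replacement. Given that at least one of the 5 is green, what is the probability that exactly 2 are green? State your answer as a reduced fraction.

Work in counts. Selections with at least one green: C(16,5) − C(8,5) = 4368 − 56 = 4312.
Of those, selections where exactly 2 are green: C(8,2)·C(8,3) = 28·56 = 1568.
Conditional probability = 1568/4312 = 4/11.

4/11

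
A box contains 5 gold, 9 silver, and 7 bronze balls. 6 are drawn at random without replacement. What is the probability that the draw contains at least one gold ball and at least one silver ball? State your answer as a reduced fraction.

There are C(21,6) = 54264 possible draws.
By inclusion-exclusion on the complements, draws missing all gold or all silver: C(16,6) + C(12,6) − C(7,6) = 8008 + 924 − 7 = 8925.
So draws with at least one of each: 54264 − 8925 = 45339, probability 45339/54264 = 127/152.

127/152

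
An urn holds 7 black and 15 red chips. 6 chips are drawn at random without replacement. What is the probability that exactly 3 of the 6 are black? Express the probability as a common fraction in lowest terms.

2275/10659

The sample space is all 6-subsets of the 22: C(22,6) = 74613.
Selections with exactly 3 black: choose 3 of the 7 black and 3 of the 15 red, C(7,3)·C(15,3) = 35·455 = 15925.
Probability = 15925/74613 = 2275/10659.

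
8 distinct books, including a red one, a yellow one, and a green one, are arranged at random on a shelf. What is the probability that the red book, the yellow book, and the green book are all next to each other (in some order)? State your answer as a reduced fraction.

There are 8! = 40320 arrangements.
Treat the three as one block: 6! placements × 3! orders within the block = 720·6 = 4320.
Probability = 4320/40320 = 3/28.

3/28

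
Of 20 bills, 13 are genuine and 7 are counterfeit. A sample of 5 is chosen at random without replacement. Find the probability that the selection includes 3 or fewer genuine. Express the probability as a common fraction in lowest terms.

2303/3876

Total selections: C(20,5) = 15504.
Count the complement (more than 3 genuine): C(13,4)·C(7,1) + C(13,5)·C(7,0) = 5005 + 1287 = 6292.
Probability = 1 − 6292/15504 = 9212/15504 = 2303/3876.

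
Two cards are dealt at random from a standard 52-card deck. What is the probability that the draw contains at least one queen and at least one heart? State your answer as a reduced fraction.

There are C(52,2) = 1326 possible draws.
By inclusion-exclusion on the complements, draws missing all queens or all hearts: C(48,2) + C(39,2) − C(36,2) = 1128 + 741 − 630 = 1239.
So draws with at least one of each: 1326 − 1239 = 87, probability 87/1326 = 29/442.

29/442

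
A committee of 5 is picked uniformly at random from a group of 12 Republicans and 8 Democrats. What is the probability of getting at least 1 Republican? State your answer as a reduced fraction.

There are C(20,5) = 15504 ways to choose the 5.
The complement is all 5 are Democrats: C(8,5) = 56.
Probability = 1 − 56/15504 = 15448/15504 = 1931/1938.

1931/1938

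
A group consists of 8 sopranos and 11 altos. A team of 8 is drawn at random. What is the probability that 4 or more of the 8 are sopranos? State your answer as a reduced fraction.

871/1938

There are C(19,8) = 75582 ways to choose the 8.
Count the complement (fewer than 4 sopranos): C(8,0)·C(11,8) + C(8,1)·C(11,7) + C(8,2)·C(11,6) + C(8,3)·C(11,5) = 165 + 2640 + 12936 + 25872 = 41613.
Probability = 1 − 41613/75582 = 33969/75582 = 871/1938.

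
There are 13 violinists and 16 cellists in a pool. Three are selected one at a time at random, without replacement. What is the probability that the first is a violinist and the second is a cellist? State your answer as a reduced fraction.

Multiply the conditional probabilities at each draw: 13/29 · 16/28 = 208/812 = 52/203.

52/203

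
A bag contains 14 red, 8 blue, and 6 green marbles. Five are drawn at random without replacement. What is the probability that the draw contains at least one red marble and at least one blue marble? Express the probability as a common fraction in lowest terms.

577/702

There are C(28,5) = 98280 possible draws.
By inclusion-exclusion on the complements, draws missing all red or all blue: C(14,5) + C(20,5) − C(6,5) = 2002 + 15504 − 6 = 17500.
So draws with at least one of each: 98280 − 17500 = 80780, probability 80780/98280 = 577/702.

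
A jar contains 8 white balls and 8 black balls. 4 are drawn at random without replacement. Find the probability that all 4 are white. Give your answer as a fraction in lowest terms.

1/26

There are C(16,4) = 1820 possible selections.
Selections with all white: C(8,4) = 70.
Probability = 70/1820 = 1/26.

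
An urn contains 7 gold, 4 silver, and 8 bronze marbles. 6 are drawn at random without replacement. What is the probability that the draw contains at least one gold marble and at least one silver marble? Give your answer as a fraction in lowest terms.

There are C(19,6) = 27132 possible draws.
By inclusion-exclusion on the complements, draws missing all gold or all silver: C(12,6) + C(15,6) − C(8,6) = 924 + 5005 − 28 = 5901.
So draws with at least one of each: 27132 − 5901 = 21231, probability 21231/27132 = 1011/1292.

1011/1292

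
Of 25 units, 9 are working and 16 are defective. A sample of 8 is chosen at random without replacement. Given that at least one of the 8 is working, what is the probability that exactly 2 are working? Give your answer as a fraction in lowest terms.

2912/10795

Work in counts. Selections with at least one working: C(25,8) − C(16,8) = 1081575 − 12870 = 1068705.
Of those, selections where exactly 2 are working: C(9,2)·C(16,6) = 36·8008 = 288288.
Conditional probability = 288288/1068705 = 2912/10795.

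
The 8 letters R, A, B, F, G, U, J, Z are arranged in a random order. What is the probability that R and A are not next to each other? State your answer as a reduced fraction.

There are 8! = 40320 arrangements.
Arrangements with R and A adjacent: 2·7! = 10080.
So not adjacent: 40320 − 10080 = 30240, probability 30240/40320 = 3/4.

3/4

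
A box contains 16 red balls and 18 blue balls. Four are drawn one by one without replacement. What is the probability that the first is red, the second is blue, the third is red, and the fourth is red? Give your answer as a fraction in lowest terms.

315/5797

Multiply the conditional probabilities at each draw: 16/34 · 18/33 · 15/32 · 14/31 = 60480/1113024 = 315/5797.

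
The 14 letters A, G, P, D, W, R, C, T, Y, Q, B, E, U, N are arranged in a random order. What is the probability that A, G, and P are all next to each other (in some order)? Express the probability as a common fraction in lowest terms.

There are 14! = 87178291200 arrangements.
Treat the three as one block: 12! placements × 3! orders within the block = 479001600·6 = 2874009600.
Probability = 2874009600/87178291200 = 3/91.

3/91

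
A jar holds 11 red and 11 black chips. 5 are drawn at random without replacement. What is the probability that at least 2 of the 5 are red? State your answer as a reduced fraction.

There are C(22,5) = 26334 ways to choose the 5.
Count the complement (fewer than 2 red): C(11,0)·C(11,5) + C(11,1)·C(11,4) = 462 + 3630 = 4092.
Probability = 1 − 4092/26334 = 22242/26334 = 337/399.

337/399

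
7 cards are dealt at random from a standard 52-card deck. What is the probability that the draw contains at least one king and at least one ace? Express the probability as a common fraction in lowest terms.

3105873/16723070

There are C(52,7) = 133784560 possible draws.
By inclusion-exclusion on the complements, draws missing all kings or all aces: C(48,7) + C(48,7) − C(44,7) = 73629072 + 73629072 − 38320568 = 108937576.
So draws with at least one of each: 133784560 − 108937576 = 24846984, probability 24846984/133784560 = 3105873/16723070.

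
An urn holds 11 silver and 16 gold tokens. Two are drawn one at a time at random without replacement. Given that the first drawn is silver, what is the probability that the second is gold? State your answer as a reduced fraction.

8/13

After removing one silver, 26 remain: 10 silver and 16 gold.
So the probability the next is gold is 16/26 = 8/13.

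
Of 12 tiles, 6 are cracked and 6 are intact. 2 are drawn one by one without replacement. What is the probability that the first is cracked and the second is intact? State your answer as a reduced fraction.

3/11

Multiply the conditional probabilities at each draw: 6/12 · 6/11 = 36/132 = 3/11.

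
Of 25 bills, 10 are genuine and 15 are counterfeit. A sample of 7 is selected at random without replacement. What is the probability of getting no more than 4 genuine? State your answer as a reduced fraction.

There are C(25,7) = 480700 ways to choose the 7.
Favorable selections (no more than 4 genuine): C(10,0)·C(15,7) + C(10,1)·C(15,6) + C(10,2)·C(15,5) + C(10,3)·C(15,4) + C(10,4)·C(15,3) = 6435 + 50050 + 135135 + 163800 + 95550 = 450970.
Probability = 450970/480700 = 45097/48070.

45097/48070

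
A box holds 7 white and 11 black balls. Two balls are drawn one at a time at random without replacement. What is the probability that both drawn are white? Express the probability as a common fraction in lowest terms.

7/51

Multiply the conditional probabilities at each draw: 7/18 · 6/17 = 42/306 = 7/51.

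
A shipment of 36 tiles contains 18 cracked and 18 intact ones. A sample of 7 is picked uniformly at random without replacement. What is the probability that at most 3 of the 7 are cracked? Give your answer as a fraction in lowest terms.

There are C(36,7) = 8347680 ways to choose the 7.
Favorable selections (at most 3 cracked): C(18,0)·C(18,7) + C(18,1)·C(18,6) + C(18,2)·C(18,5) + C(18,3)·C(18,4) = 31824 + 334152 + 1310904 + 2496960 = 4173840.
Probability = 4173840/8347680 = 1/2.

1/2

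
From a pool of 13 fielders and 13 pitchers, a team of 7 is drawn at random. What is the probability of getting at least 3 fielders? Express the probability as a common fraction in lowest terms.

Total selections: C(26,7) = 657800.
Favorable selections (at least 3 fielders): C(13,3)·C(13,4) + C(13,4)·C(13,3) + C(13,5)·C(13,2) + C(13,6)·C(13,1) + C(13,7)·C(13,0) = 204490 + 204490 + 100386 + 22308 + 1716 = 533390.
Probability = 533390/657800 = 373/460.

373/460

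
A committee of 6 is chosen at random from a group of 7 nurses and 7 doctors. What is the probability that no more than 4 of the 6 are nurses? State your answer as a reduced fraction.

Total selections: C(14,6) = 3003.
Count the complement (more than 4 nurses): C(7,5)·C(7,1) + C(7,6)·C(7,0) = 147 + 7 = 154.
Probability = 1 − 154/3003 = 2849/3003 = 37/39.

37/39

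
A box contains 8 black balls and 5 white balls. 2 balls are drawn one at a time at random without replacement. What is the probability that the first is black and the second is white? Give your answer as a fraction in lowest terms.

10/39

Multiply the conditional probabilities at each draw: 8/13 · 5/12 = 40/156 = 10/39.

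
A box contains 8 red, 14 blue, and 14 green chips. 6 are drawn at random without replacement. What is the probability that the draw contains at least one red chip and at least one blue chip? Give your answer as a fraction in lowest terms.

There are C(36,6) = 1947792 possible draws.
By inclusion-exclusion on the complements, draws missing all red or all blue: C(28,6) + C(22,6) − C(14,6) = 376740 + 74613 − 3003 = 448350.
So draws with at least one of each: 1947792 − 448350 = 1499442, probability 1499442/1947792 = 35701/46376.

35701/46376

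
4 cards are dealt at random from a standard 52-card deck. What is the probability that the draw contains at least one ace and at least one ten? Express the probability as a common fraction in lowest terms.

1332/20825

There are C(52,4) = 270725 possible draws.
By inclusion-exclusion on the complements, draws missing all aces or all tens: C(48,4) + C(48,4) − C(44,4) = 194580 + 194580 − 135751 = 253409.
So draws with at least one of each: 270725 − 253409 = 17316, probability 17316/270725 = 1332/20825.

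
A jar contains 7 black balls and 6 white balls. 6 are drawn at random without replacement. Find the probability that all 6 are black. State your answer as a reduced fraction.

7/1716

There are C(13,6) = 1716 possible selections.
Selections with all black: C(7,6) = 7.
Probability = 7/1716.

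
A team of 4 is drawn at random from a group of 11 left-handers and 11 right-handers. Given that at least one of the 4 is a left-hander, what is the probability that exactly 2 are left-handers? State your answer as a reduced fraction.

55/127

Work in counts. Selections with at least one left-hander: C(22,4) − C(11,4) = 7315 − 330 = 6985.
Of those, selections where exactly 2 are left-handers: C(11,2)·C(11,2) = 55·55 = 3025.
Conditional probability = 3025/6985 = 55/127.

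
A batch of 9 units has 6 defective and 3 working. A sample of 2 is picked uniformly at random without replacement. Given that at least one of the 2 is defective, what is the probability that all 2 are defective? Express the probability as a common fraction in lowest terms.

Work in counts. Selections with at least one defective: C(9,2) − C(3,2) = 36 − 3 = 33.
Of those, selections where all 2 are defective: C(6,2) = 15.
Conditional probability = 15/33 = 5/11.

5/11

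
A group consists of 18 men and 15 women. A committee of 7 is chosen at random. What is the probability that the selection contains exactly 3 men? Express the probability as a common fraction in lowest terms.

Total number of selections: C(33,7) = 4272048.
Selections with exactly 3 men: choose 3 of the 18 men and 4 of the 15 women, C(18,3)·C(15,4) = 816·1365 = 1113840.
Probability = 1113840/4272048 = 7735/29667.

7735/29667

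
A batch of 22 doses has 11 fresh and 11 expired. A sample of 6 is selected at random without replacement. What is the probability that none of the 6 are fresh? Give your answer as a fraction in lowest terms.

2/323

There are C(22,6) = 74613 possible selections.
Selections with no fresh (all expired): C(11,6) = 462.
Probability = 462/74613 = 2/323.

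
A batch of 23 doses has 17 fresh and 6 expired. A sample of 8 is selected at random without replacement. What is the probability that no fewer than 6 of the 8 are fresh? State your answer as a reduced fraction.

Total selections: C(23,8) = 490314.
Favorable selections (no fewer than 6 fresh): C(17,6)·C(6,2) + C(17,7)·C(6,1) + C(17,8)·C(6,0) = 185640 + 116688 + 24310 = 326638.
Probability = 326638/490314 = 9607/14421.

9607/14421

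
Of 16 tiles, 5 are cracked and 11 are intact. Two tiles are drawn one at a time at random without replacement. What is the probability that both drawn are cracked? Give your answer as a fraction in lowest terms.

1/12

Multiply the conditional probabilities at each draw: 5/16 · 4/15 = 20/240 = 1/12.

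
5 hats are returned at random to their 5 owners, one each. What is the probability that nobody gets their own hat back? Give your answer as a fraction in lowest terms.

There are 5! = 120 assignments.
By inclusion-exclusion, assignments with no fixed points: C(5,0)·5! − C(5,1)·4! + C(5,2)·3! − C(5,3)·2! + C(5,4)·1! − C(5,5)·0! = 44.
Probability = 44/120 = 11/30.

11/30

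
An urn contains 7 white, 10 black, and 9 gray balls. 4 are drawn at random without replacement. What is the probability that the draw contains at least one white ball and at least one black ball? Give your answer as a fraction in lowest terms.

938/1495

There are C(26,4) = 14950 possible draws.
By inclusion-exclusion on the complements, draws missing all white or all black: C(19,4) + C(16,4) − C(9,4) = 3876 + 1820 − 126 = 5570.
So draws with at least one of each: 14950 − 5570 = 9380, probability 9380/14950 = 938/1495.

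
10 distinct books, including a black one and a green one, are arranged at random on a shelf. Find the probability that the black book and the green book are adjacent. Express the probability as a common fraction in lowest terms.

1/5

There are 10! = 3628800 arrangements.
Treat the black book and the green book as a block: 9! arrangements of the blocks × 2 orders within the block = 2·362880 = 725760.
Probability = 725760/3628800 = 1/5.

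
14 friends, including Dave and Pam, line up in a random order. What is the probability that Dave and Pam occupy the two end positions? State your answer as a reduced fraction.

1/91

There are 14! = 87178291200 arrangements.
Place Dave and Pam at the ends in 2 ways, arrange the remaining 12 in 12! = 479001600 ways: 2·479001600 = 958003200.
Probability = 958003200/87178291200 = 1/91.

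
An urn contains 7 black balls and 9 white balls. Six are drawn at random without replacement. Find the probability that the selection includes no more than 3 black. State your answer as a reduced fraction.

Total selections: C(16,6) = 8008.
Favorable selections (no more than 3 black): C(7,0)·C(9,6) + C(7,1)·C(9,5) + C(7,2)·C(9,4) + C(7,3)·C(9,3) = 84 + 882 + 2646 + 2940 = 6552.
Probability = 6552/8008 = 9/11.

9/11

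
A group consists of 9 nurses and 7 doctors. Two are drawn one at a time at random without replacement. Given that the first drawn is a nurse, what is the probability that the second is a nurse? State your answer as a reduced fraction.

After removing one nurse, 15 remain: 8 nurses and 7 doctors.
So the probability the next is a nurse is 8/15.

8/15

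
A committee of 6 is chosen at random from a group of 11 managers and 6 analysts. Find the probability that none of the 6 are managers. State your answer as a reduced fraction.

There are C(17,6) = 12376 possible selections.
Selections with no managers (all analysts): C(6,6) = 1.
Probability = 1/12376.

1/12376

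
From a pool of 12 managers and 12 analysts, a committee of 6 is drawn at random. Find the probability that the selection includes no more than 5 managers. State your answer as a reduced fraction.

There are C(24,6) = 134596 ways to choose the 6.
The complement is exactly 6 managers: C(12,6)·C(12,0) = 924.
Probability = 1 − 924/134596 = 133672/134596 = 434/437.

434/437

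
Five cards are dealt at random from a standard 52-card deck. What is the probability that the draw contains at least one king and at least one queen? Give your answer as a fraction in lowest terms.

There are C(52,5) = 2598960 possible draws.
By inclusion-exclusion on the complements, draws missing all kings or all queens: C(48,5) + C(48,5) − C(44,5) = 1712304 + 1712304 − 1086008 = 2338600.
So draws with at least one of each: 2598960 − 2338600 = 260360, probability 260360/2598960 = 6509/64974.

6509/64974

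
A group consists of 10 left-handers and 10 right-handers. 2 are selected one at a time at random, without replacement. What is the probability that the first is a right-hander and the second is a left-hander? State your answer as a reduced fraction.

Multiply the conditional probabilities at each draw: 10/20 · 10/19 = 100/380 = 5/19.

5/19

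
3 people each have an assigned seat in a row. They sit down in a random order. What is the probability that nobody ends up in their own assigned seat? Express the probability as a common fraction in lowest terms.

1/3

There are 3! = 6 seatings.
By inclusion-exclusion, seatings with no fixed points: C(3,0)·3! − C(3,1)·2! + C(3,2)·1! − C(3,3)·0! = 2.
Probability = 2/6 = 1/3.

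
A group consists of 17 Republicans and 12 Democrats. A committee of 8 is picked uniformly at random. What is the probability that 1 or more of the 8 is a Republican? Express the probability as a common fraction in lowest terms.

Total selections: C(29,8) = 4292145.
The complement is all 8 are Democrats: C(12,8) = 495.
Probability = 1 − 495/4292145 = 4291650/4292145 = 8670/8671.

8670/8671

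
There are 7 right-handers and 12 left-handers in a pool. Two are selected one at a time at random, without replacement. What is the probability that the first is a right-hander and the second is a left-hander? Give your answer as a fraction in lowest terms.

Multiply the conditional probabilities at each draw: 7/19 · 12/18 = 84/342 = 14/57.

14/57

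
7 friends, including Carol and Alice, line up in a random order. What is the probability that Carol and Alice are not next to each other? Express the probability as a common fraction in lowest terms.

5/7

There are 7! = 5040 arrangements.
Arrangements with Carol and Alice adjacent: 2·6! = 1440.
So not adjacent: 5040 − 1440 = 3600, probability 3600/5040 = 5/7.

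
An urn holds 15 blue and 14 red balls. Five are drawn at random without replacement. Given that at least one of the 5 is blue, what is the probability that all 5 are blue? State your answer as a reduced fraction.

33/1283

Work in counts. Selections with at least one blue: C(29,5) − C(14,5) = 118755 − 2002 = 116753.
Of those, selections where all 5 are blue: C(15,5) = 3003.
Conditional probability = 3003/116753 = 33/1283.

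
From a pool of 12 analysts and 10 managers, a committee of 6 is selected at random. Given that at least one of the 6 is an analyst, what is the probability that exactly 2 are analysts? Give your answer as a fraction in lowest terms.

220/1181

Work in counts. Selections with at least one analyst: C(22,6) − C(10,6) = 74613 − 210 = 74403.
Of those, selections where exactly 2 are analysts: C(12,2)·C(10,4) = 66·210 = 13860.
Conditional probability = 13860/74403 = 220/1181.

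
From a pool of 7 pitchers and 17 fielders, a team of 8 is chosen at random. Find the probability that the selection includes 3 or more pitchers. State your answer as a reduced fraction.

Total selections: C(24,8) = 735471.
Count the complement (fewer than 3 pitchers): C(7,0)·C(17,8) + C(7,1)·C(17,7) + C(7,2)·C(17,6) = 24310 + 136136 + 259896 = 420342.
Probability = 1 − 420342/735471 = 315129/735471 = 6179/14421.

6179/14421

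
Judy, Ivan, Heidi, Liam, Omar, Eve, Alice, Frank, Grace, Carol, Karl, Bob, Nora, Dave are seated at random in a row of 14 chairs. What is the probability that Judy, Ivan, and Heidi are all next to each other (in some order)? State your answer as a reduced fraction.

3/91

There are 14! = 87178291200 arrangements.
Treat the three as one block: 12! placements × 3! orders within the block = 479001600·6 = 2874009600.
Probability = 2874009600/87178291200 = 3/91.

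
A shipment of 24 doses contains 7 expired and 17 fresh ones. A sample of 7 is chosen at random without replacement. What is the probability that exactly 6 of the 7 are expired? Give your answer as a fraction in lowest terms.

The sample space is all 7-subsets of the 24: C(24,7) = 346104.
Selections with exactly 6 expired: choose 6 of the 7 expired and 1 of the 17 fresh, C(7,6)·C(17,1) = 7·17 = 119.
Probability = 119/346104.

119/346104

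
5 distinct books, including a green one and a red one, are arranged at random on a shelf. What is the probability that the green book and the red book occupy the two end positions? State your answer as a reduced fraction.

1/10

There are 5! = 120 arrangements.
Place the green book and the red book at the ends in 2 ways, arrange the remaining 3 in 3! = 6 ways: 2·6 = 12.
Probability = 12/120 = 1/10.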